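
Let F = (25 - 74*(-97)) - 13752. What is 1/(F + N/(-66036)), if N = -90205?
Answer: -66036/432379559 ≈ -0.00015273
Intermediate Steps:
F = -6549 (F = (25 + 7178) - 13752 = 7203 - 13752 = -6549)
1/(F + N/(-66036)) = 1/(-6549 - 90205/(-66036)) = 1/(-6549 - 90205*(-1/66036)) = 1/(-6549 + 90205/66036) = 1/(-432379559/66036) = -66036/432379559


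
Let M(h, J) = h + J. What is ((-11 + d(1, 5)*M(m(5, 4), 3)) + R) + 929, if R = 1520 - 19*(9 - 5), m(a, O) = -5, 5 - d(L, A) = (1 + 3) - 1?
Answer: 2358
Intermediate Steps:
d(L, A) = 2 (d(L, A) = 5 - ((1 + 3) - 1) = 5 - (4 - 1) = 5 - 1*3 = 5 - 3 = 2)
M(h, J) = J + h
R = 1444 (R = 1520 - 19*4 = 1520 - 76 = 1444)
((-11 + d(1, 5)*M(m(5, 4), 3)) + R) + 929 = ((-11 + 2*(3 - 5)) + 1444) + 929 = ((-11 + 2*(-2)) + 1444) + 929 = ((-11 - 4) + 1444) + 929 = (-15 + 1444) + 929 = 1429 + 929 = 2358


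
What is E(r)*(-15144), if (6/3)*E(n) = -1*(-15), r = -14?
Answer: -113580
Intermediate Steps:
E(n) = 15/2 (E(n) = (-1*(-15))/2 = (½)*15 = 15/2)
E(r)*(-15144) = (15/2)*(-15144) = -113580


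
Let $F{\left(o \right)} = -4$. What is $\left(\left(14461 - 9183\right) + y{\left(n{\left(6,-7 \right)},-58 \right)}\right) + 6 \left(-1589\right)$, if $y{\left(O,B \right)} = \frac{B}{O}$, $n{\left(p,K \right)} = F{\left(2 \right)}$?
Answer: $- \frac{8483}{2} \approx -4241.5$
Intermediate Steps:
$n{\left(p,K \right)} = -4$
$\left(\left(14461 - 9183\right) + y{\left(n{\left(6,-7 \right)},-58 \right)}\right) + 6 \left(-1589\right) = \left(\left(14461 - 9183\right) - \frac{58}{-4}\right) + 6 \left(-1589\right) = \left(5278 - - \frac{29}{2}\right) - 9534 = \left(5278 + \frac{29}{2}\right) - 9534 = \frac{10585}{2} - 9534 = - \frac{8483}{2}$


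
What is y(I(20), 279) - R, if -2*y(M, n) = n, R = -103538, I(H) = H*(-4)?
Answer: 206797/2 ≈ 1.0340e+5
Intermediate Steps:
I(H) = -4*H
y(M, n) = -n/2
y(I(20), 279) - R = -½*279 - 1*(-103538) = -279/2 + 103538 = 206797/2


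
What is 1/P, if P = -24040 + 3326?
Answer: -1/20714 ≈ -4.8277e-5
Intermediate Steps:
P = -20714
1/P = 1/(-20714) = -1/20714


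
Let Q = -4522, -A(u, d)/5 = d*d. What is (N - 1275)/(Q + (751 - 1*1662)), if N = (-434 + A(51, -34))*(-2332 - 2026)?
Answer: -27079337/5433 ≈ -4984.2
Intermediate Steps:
A(u, d) = -5*d**2 (A(u, d) = -5*d*d = -5*d**2)
N = 27080612 (N = (-434 - 5*(-34)**2)*(-2332 - 2026) = (-434 - 5*1156)*(-4358) = (-434 - 5780)*(-4358) = -6214*(-4358) = 27080612)
(N - 1275)/(Q + (751 - 1*1662)) = (27080612 - 1275)/(-4522 + (751 - 1*1662)) = 27079337/(-4522 + (751 - 1662)) = 27079337/(-4522 - 911) = 27079337/(-5433) = 27079337*(-1/5433) = -27079337/5433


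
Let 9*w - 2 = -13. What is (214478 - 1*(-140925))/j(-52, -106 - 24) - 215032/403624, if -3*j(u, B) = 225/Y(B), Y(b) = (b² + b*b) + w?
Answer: -5454457862967976/34055775 ≈ -1.6016e+8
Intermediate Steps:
w = -11/9 (w = 2/9 + (⅑)*(-13) = 2/9 - 13/9 = -11/9 ≈ -1.2222)
Y(b) = -11/9 + 2*b² (Y(b) = (b² + b*b) - 11/9 = (b² + b²) - 11/9 = 2*b² - 11/9 = -11/9 + 2*b²)
j(u, B) = -75/(-11/9 + 2*B²)
(214478 - 1*(-140925))/j(-52, -106 - 24) - 215032/403624 = (214478 - 1*(-140925))/((-675/(-11 + 18*(-106 - 24)²))) - 215032/403624 = (214478 + 140925)/((-675/(-11 + 18*(-130)²))) - 215032*1/403624 = 355403/((-675/(-11 + 18*16900))) - 26879/50453 = 355403/((-675/(-11 + 304200))) - 26879/50453 = 355403/((-675/304189)) - 26879/50453 = 355403/((-675*1/304189)) - 26879/50453 = 355403/(-675/304189) - 26879/50453 = 355403*(-304189/675) - 26879/50453 = -108109683167/675 - 26879/50453 = -5454457862967976/34055775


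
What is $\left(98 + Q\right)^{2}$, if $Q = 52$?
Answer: $22500$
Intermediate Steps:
$\left(98 + Q\right)^{2} = \left(98 + 52\right)^{2} = 150^{2} = 22500$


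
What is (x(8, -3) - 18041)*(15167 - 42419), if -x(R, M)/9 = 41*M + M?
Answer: 460749564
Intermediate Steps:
x(R, M) = -378*M (x(R, M) = -9*(41*M + M) = -378*M)
(x(8, -3) - 18041)*(15167 - 42419) = (-378*(-3) - 18041)*(15167 - 42419) = (1134 - 18041)*(-27252) = -16907*(-27252) = 460749564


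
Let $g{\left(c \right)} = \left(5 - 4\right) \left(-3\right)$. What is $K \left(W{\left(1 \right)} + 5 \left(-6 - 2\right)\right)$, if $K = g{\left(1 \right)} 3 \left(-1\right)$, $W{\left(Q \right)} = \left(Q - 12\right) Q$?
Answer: $-459$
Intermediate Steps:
$g{\left(c \right)} = -3$ ($g{\left(c \right)} = 1 \left(-3\right) = -3$)
$W{\left(Q \right)} = Q \left(-12 + Q\right)$ ($W{\left(Q \right)} = \left(-12 + Q\right) Q = Q \left(-12 + Q\right)$)
$K = 9$ ($K = \left(-3\right) 3 \left(-1\right) = \left(-9\right) \left(-1\right) = 9$)
$K \left(W{\left(1 \right)} + 5 \left(-6 - 2\right)\right) = 9 \left(1 \left(-12 + 1\right) + 5 \left(-6 - 2\right)\right) = 9 \left(1 \left(-11\right) + 5 \left(-8\right)\right) = 9 \left(-11 - 40\right) = 9 \left(-51\right) = -459$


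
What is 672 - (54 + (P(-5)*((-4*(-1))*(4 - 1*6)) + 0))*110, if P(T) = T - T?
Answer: -5268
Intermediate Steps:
P(T) = 0
672 - (54 + (P(-5)*((-4*(-1))*(4 - 1*6)) + 0))*110 = 672 - (54 + (0*((-4*(-1))*(4 - 1*6)) + 0))*110 = 672 - (54 + (0*(4*(4 - 6)) + 0))*110 = 672 - (54 + (0*(4*(-2)) + 0))*110 = 672 - (54 + (0*(-8) + 0))*110 = 672 - (54 + (0 + 0))*110 = 672 - (54 + 0)*110 = 672 - 54*110 = 672 - 1*5940 = 672 - 5940 = -5268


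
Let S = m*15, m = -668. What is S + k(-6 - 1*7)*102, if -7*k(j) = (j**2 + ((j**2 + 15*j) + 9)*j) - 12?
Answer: -15528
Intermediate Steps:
k(j) = 12/7 - j**2/7 - j*(9 + j**2 + 15*j)/7 (k(j) = -((j**2 + ((j**2 + 15*j) + 9)*j) - 12)/7 = -((j**2 + (9 + j**2 + 15*j)*j) - 12)/7 = -((j**2 + j*(9 + j**2 + 15*j)) - 12)/7 = -(-12 + j**2 + j*(9 + j**2 + 15*j))/7 = 12/7 - j**2/7 - j*(9 + j**2 + 15*j)/7)
S = -10020 (S = -668*15 = -10020)
S + k(-6 - 1*7)*102 = -10020 + (12/7 - 16*(-6 - 1*7)**2/7 - 9*(-6 - 1*7)/7 - (-6 - 1*7)**3/7)*102 = -10020 + (12/7 - 16*(-6 - 7)**2/7 - 9*(-6 - 7)/7 - (-6 - 7)**3/7)*102 = -10020 + (12/7 - 16/7*(-13)**2 - 9/7*(-13) - 1/7*(-13)**3)*102 = -10020 + (12/7 - 16/7*169 + 117/7 - 1/7*(-2197))*102 = -10020 + (12/7 - 2704/7 + 117/7 + 2197/7)*102 = -10020 - 54*102 = -10020 - 5508 = -15528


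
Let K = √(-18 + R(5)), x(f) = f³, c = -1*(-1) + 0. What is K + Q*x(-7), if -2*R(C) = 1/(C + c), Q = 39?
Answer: -13377 + I*√651/6 ≈ -13377.0 + 4.2524*I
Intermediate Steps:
c = 1 (c = 1 + 0 = 1)
R(C) = -1/(2*(1 + C)) (R(C) = -1/(2*(C + 1)) = -1/(2*(1 + C)))
K = I*√651/6 (K = √(-18 - 1/(2 + 2*5)) = √(-18 - 1/(2 + 10)) = √(-18 - 1/12) = √(-217/12) = I*√651/6 ≈ 4.2524*I)
K + Q*x(-7) = I*√651/6 + 39*(-7)³ = I*√651/6 + 39*(-343) = I*√651/6 - 13377 = -13377 + I*√651/6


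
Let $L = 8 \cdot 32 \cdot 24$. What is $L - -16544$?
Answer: $22688$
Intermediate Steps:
$L = 6144$ ($L = 256 \cdot 24 = 6144$)
$L - -16544 = 6144 - -16544 = 6144 + 16544 = 22688$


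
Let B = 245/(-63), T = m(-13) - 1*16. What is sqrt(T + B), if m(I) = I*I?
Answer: sqrt(1342)/3 ≈ 12.211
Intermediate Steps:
m(I) = I**2
T = 153 (T = (-13)**2 - 1*16 = 169 - 16 = 153)
B = -35/9 (B = 245*(-1/63) = -35/9 ≈ -3.8889)
sqrt(T + B) = sqrt(153 - 35/9) = sqrt(1342/9) = sqrt(1342)/3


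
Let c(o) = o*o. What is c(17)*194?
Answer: 56066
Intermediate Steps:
c(o) = o²
c(17)*194 = 17²*194 = 289*194 = 56066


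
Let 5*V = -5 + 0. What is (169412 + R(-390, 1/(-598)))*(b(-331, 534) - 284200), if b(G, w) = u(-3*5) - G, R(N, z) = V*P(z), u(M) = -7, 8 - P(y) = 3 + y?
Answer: -14379083736130/299 ≈ -4.8091e+10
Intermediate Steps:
P(y) = 5 - y (P(y) = 8 - (3 + y) = 8 + (-3 - y) = 5 - y)
V = -1 (V = (-5 + 0)/5 = (1/5)*(-5) = -1)
R(N, z) = -5 + z (R(N, z) = -(5 - z) = -5 + z)
b(G, w) = -7 - G
(169412 + R(-390, 1/(-598)))*(b(-331, 534) - 284200) = (169412 + (-5 + 1/(-598)))*((-7 - 1*(-331)) - 284200) = (169412 + (-5 - 1/598))*((-7 + 331) - 284200) = (169412 - 2991/598)*(324 - 284200) = (101305385/598)*(-283876) = -14379083736130/299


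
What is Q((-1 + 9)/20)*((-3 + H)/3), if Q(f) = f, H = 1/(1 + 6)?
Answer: -8/21 ≈ -0.38095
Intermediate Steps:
H = ⅐ (H = 1/7 = ⅐ ≈ 0.14286)
Q((-1 + 9)/20)*((-3 + H)/3) = ((-1 + 9)/20)*((-3 + ⅐)/3) = (8*(1/20))*((⅓)*(-20/7)) = (⅖)*(-20/21) = -8/21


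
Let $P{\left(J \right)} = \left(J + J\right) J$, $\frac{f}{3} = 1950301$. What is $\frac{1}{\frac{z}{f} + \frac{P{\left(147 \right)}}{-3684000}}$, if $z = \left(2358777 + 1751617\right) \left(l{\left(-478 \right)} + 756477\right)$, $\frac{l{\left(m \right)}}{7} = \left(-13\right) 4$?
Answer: $\frac{3592454442000}{1908264273708453691} \approx 1.8826 \cdot 10^{-6}$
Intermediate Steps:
$f = 5850903$ ($f = 3 \cdot 1950301 = 5850903$)
$l{\left(m \right)} = -364$ ($l{\left(m \right)} = 7 \left(\left(-13\right) 4\right) = 7 \left(-52\right) = -364$)
$z = 3107922338522$ ($z = \left(2358777 + 1751617\right) \left(-364 + 756477\right) = 4110394 \cdot 756113 = 3107922338522$)
$P{\left(J \right)} = 2 J^{2}$ ($P{\left(J \right)} = 2 J J = 2 J^{2}$)
$\frac{1}{\frac{z}{f} + \frac{P{\left(147 \right)}}{-3684000}} = \frac{1}{\frac{3107922338522}{5850903} + \frac{2 \cdot 147^{2}}{-3684000}} = \frac{1}{3107922338522 \cdot \frac{1}{5850903} + 2 \cdot 21609 \left(- \frac{1}{3684000}\right)} = \frac{1}{\frac{3107922338522}{5850903} + 43218 \left(- \frac{1}{3684000}\right)} = \frac{1}{\frac{3107922338522}{5850903} - \frac{7203}{614000}} = \frac{1}{\frac{1908264273708453691}{3592454442000}} = \frac{3592454442000}{1908264273708453691}$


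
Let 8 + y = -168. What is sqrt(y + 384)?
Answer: 4*sqrt(13) ≈ 14.422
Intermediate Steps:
y = -176 (y = -8 - 168 = -176)
sqrt(y + 384) = sqrt(-176 + 384) = sqrt(208) = 4*sqrt(13)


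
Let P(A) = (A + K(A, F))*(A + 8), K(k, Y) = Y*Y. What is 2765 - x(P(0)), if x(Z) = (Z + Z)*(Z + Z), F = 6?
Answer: -329011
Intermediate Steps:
K(k, Y) = Y**2
P(A) = (8 + A)*(36 + A) (P(A) = (A + 6**2)*(A + 8) = (A + 36)*(8 + A) = (36 + A)*(8 + A) = (8 + A)*(36 + A))
x(Z) = 4*Z**2 (x(Z) = (2*Z)*(2*Z) = 4*Z**2)
2765 - x(P(0)) = 2765 - 4*(288 + 0**2 + 44*0)**2 = 2765 - 4*(288 + 0 + 0)**2 = 2765 - 4*288**2 = 2765 - 4*82944 = 2765 - 1*331776 = 2765 - 331776 = -329011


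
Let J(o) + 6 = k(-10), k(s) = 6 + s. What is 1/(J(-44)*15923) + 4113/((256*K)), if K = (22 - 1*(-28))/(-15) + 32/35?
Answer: -34382964487/5176885760 ≈ -6.6416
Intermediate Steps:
J(o) = -10 (J(o) = -6 + (6 - 10) = -6 - 4 = -10)
K = -254/105 (K = (22 + 28)*(-1/15) + 32*(1/35) = 50*(-1/15) + 32/35 = -10/3 + 32/35 = -254/105 ≈ -2.4190)
1/(J(-44)*15923) + 4113/((256*K)) = 1/(-10*15923) + 4113/((256*(-254/105))) = -⅒*1/15923 + 4113/(-65024/105) = -1/159230 + 4113*(-105/65024) = -1/159230 - 431865/65024 = -34382964487/5176885760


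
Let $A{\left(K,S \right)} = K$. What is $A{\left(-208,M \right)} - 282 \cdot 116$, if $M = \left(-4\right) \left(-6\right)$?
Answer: $-32920$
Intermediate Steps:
$M = 24$
$A{\left(-208,M \right)} - 282 \cdot 116 = -208 - 282 \cdot 116 = -208 - 32712 = -32920$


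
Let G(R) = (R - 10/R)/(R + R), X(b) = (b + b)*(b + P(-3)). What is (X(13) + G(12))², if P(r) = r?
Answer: 1406775049/20736 ≈ 67842.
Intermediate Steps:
X(b) = 2*b*(-3 + b) (X(b) = (b + b)*(b - 3) = (2*b)*(-3 + b) = 2*b*(-3 + b))
G(R) = (R - 10/R)/(2*R) (G(R) = (R - 10/R)/((2*R)) = (R - 10/R)*(1/(2*R)) = (R - 10/R)/(2*R))
(X(13) + G(12))² = (2*13*(-3 + 13) + (½ - 5/12²))² = (2*13*10 + (½ - 5*1/144))² = (260 + (½ - 5/144))² = (260 + 67/144)² = (37507/144)² = 1406775049/20736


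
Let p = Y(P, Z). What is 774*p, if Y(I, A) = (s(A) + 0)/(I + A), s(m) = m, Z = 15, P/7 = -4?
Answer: -11610/13 ≈ -893.08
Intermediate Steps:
P = -28 (P = 7*(-4) = -28)
Y(I, A) = A/(A + I) (Y(I, A) = (A + 0)/(I + A) = A/(A + I))
p = -15/13 (p = 15/(15 - 28) = 15/(-13) = 15*(-1/13) = -15/13 ≈ -1.1538)
774*p = 774*(-15/13) = -11610/13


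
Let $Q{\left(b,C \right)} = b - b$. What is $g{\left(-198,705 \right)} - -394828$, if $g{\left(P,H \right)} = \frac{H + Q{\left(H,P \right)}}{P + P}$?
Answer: $\frac{52117061}{132} \approx 3.9483 \cdot 10^{5}$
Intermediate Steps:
$Q{\left(b,C \right)} = 0$
$g{\left(P,H \right)} = \frac{H}{2 P}$ ($g{\left(P,H \right)} = \frac{H + 0}{P + P} = \frac{H}{2 P}$)
$g{\left(-198,705 \right)} - -394828 = \frac{1}{2} \cdot 705 \frac{1}{-198} - -394828 = \frac{1}{2} \cdot 705 \left(- \frac{1}{198}\right) + 394828 = - \frac{235}{132} + 394828 = \frac{52117061}{132}$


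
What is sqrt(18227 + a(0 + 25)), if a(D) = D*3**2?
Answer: 2*sqrt(4613) ≈ 135.84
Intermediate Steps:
a(D) = 9*D (a(D) = D*9 = 9*D)
sqrt(18227 + a(0 + 25)) = sqrt(18227 + 9*(0 + 25)) = sqrt(18227 + 9*25) = sqrt(18227 + 225) = sqrt(18452) = 2*sqrt(4613)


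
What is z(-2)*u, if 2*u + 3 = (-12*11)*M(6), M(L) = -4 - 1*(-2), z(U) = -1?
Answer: -261/2 ≈ -130.50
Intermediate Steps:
M(L) = -2 (M(L) = -4 + 2 = -2)
u = 261/2 (u = -3/2 + (-12*11*(-2))/2 = -3/2 + (-132*(-2))/2 = -3/2 + (½)*264 = -3/2 + 132 = 261/2 ≈ 130.50)
z(-2)*u = -1*261/2 = -261/2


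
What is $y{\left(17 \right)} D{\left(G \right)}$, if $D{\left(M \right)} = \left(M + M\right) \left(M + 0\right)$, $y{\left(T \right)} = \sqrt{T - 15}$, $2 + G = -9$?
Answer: $242 \sqrt{2} \approx 342.24$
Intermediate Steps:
$G = -11$ ($G = -2 - 9 = -11$)
$y{\left(T \right)} = \sqrt{-15 + T}$
$D{\left(M \right)} = 2 M^{2}$ ($D{\left(M \right)} = 2 M M = 2 M^{2}$)
$y{\left(17 \right)} D{\left(G \right)} = \sqrt{-15 + 17} \cdot 2 \left(-11\right)^{2} = \sqrt{2} \cdot 2 \cdot 121 = \sqrt{2} \cdot 242 = 242 \sqrt{2}$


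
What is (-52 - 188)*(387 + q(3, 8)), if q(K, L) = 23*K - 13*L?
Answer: -84480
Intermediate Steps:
q(K, L) = -13*L + 23*K
(-52 - 188)*(387 + q(3, 8)) = (-52 - 188)*(387 + (-13*8 + 23*3)) = -240*(387 + (-104 + 69)) = -240*(387 - 35) = -240*352 = -84480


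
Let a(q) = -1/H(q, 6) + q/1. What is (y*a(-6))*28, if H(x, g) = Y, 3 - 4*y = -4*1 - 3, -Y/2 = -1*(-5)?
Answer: -413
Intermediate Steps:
Y = -10 (Y = -(-2)*(-5) = -2*5 = -10)
y = 5/2 (y = ¾ - (-4*1 - 3)/4 = ¾ - (-4 - 3)/4 = ¾ - ¼*(-7) = ¾ + 7/4 = 5/2 ≈ 2.5000)
H(x, g) = -10
a(q) = ⅒ + q (a(q) = -1/(-10) + q/1 = -1*(-⅒) + q*1 = ⅒ + q)
(y*a(-6))*28 = (5*(⅒ - 6)/2)*28 = ((5/2)*(-59/10))*28 = -59/4*28 = -413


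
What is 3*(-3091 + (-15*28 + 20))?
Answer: -10473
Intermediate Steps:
3*(-3091 + (-15*28 + 20)) = 3*(-3091 + (-420 + 20)) = 3*(-3091 - 400) = 3*(-3491) = -10473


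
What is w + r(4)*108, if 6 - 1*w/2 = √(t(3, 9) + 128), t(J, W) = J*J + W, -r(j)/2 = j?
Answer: -852 - 2*√146 ≈ -876.17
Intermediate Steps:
r(j) = -2*j
t(J, W) = W + J² (t(J, W) = J² + W = W + J²)
w = 12 - 2*√146 (w = 12 - 2*√((9 + 3²) + 128) = 12 - 2*√((9 + 9) + 128) = 12 - 2*√(18 + 128) = 12 - 2*√146 ≈ -12.166)
w + r(4)*108 = (12 - 2*√146) - 2*4*108 = (12 - 2*√146) - 8*108 = (12 - 2*√146) - 864 = -852 - 2*√146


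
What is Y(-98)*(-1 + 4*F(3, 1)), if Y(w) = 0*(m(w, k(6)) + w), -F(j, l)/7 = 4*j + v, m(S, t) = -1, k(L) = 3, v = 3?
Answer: 0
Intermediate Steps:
F(j, l) = -21 - 28*j (F(j, l) = -7*(4*j + 3) = -7*(3 + 4*j) = -21 - 28*j)
Y(w) = 0 (Y(w) = 0*(-1 + w) = 0)
Y(-98)*(-1 + 4*F(3, 1)) = 0*(-1 + 4*(-21 - 28*3)) = 0*(-1 + 4*(-21 - 84)) = 0*(-1 + 4*(-105)) = 0*(-1 - 420) = 0*(-421) = 0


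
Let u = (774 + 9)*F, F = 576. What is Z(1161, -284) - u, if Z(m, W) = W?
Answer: -451292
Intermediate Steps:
u = 451008 (u = (774 + 9)*576 = 783*576 = 451008)
Z(1161, -284) - u = -284 - 1*451008 = -284 - 451008 = -451292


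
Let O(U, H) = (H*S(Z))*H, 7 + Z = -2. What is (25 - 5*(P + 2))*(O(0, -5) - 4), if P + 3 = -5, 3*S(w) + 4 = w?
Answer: -18535/3 ≈ -6178.3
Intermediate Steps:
Z = -9 (Z = -7 - 2 = -9)
S(w) = -4/3 + w/3
P = -8 (P = -3 - 5 = -8)
O(U, H) = -13*H²/3 (O(U, H) = (H*(-4/3 + (⅓)*(-9)))*H = (H*(-4/3 - 3))*H = (H*(-13/3))*H = (-13*H/3)*H = -13*H²/3)
(25 - 5*(P + 2))*(O(0, -5) - 4) = (25 - 5*(-8 + 2))*(-13/3*(-5)² - 4) = (25 - 5*(-6))*(-13/3*25 - 4) = (25 + 30)*(-325/3 - 4) = 55*(-337/3) = -18535/3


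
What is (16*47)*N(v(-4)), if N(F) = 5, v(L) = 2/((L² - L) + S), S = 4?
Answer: 3760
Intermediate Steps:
v(L) = 2/(4 + L² - L) (v(L) = 2/((L² - L) + 4) = 2/(4 + L² - L))
(16*47)*N(v(-4)) = (16*47)*5 = 752*5 = 3760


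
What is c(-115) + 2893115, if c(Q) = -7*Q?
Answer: 2893920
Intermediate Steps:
c(-115) + 2893115 = -7*(-115) + 2893115 = 805 + 2893115 = 2893920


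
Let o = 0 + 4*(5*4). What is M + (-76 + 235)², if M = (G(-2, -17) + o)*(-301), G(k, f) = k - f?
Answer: -3314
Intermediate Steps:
o = 80 (o = 0 + 4*20 = 0 + 80 = 80)
M = -28595 (M = ((-2 - 1*(-17)) + 80)*(-301) = ((-2 + 17) + 80)*(-301) = (15 + 80)*(-301) = 95*(-301) = -28595)
M + (-76 + 235)² = -28595 + (-76 + 235)² = -28595 + 159² = -28595 + 25281 = -3314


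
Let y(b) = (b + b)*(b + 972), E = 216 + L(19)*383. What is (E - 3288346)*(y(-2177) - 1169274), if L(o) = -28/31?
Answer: -415650783113184/31 ≈ -1.3408e+13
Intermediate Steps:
L(o) = -28/31 (L(o) = -28*1/31 = -28/31)
E = -4028/31 (E = 216 - 28/31*383 = 216 - 10724/31 = -4028/31 ≈ -129.94)
y(b) = 2*b*(972 + b) (y(b) = (2*b)*(972 + b) = 2*b*(972 + b))
(E - 3288346)*(y(-2177) - 1169274) = (-4028/31 - 3288346)*(2*(-2177)*(972 - 2177) - 1169274) = -101942754*(2*(-2177)*(-1205) - 1169274)/31 = -101942754*(5246570 - 1169274)/31 = -101942754/31*4077296 = -415650783113184/31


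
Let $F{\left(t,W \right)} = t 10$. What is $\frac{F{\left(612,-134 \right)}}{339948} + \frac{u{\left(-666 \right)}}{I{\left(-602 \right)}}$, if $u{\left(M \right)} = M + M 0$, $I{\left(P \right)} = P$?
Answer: $\frac{456527}{406049} \approx 1.1243$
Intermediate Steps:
$F{\left(t,W \right)} = 10 t$
$u{\left(M \right)} = M$ ($u{\left(M \right)} = M + 0 = M$)
$\frac{F{\left(612,-134 \right)}}{339948} + \frac{u{\left(-666 \right)}}{I{\left(-602 \right)}} = \frac{10 \cdot 612}{339948} - \frac{666}{-602} = 6120 \cdot \frac{1}{339948} - - \frac{333}{301} = \frac{170}{9443} + \frac{333}{301} = \frac{456527}{406049}$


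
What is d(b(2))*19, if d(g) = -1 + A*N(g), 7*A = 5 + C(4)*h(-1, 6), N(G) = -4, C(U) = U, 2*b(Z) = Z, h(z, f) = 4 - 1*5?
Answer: -209/7 ≈ -29.857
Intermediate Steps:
h(z, f) = -1 (h(z, f) = 4 - 5 = -1)
b(Z) = Z/2
A = ⅐ (A = (5 + 4*(-1))/7 = (5 - 4)/7 = (⅐)*1 = ⅐ ≈ 0.14286)
d(g) = -11/7 (d(g) = -1 + (⅐)*(-4) = -1 - 4/7 = -11/7)
d(b(2))*19 = -11/7*19 = -209/7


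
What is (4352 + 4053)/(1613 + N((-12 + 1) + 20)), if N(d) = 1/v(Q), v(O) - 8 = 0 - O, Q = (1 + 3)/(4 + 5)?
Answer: 571540/109693 ≈ 5.2104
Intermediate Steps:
Q = 4/9 ≈ 0.44444
v(O) = 8 - O (v(O) = 8 + (0 - O) = 8 - O)
N(d) = 9/68 (N(d) = 1/(8 - 1*4/9) = 1/(8 - 4/9) = 1/(68/9) = 9/68)
(4352 + 4053)/(1613 + N((-12 + 1) + 20)) = (4352 + 4053)/(1613 + 9/68) = 8405/(109693/68) = 8405*(68/109693) = 571540/109693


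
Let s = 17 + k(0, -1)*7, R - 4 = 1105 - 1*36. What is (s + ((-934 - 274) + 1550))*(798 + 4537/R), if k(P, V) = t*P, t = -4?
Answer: 309023969/1073 ≈ 2.8800e+5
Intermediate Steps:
k(P, V) = -4*P
R = 1073 (R = 4 + (1105 - 1*36) = 4 + (1105 - 36) = 4 + 1069 = 1073)
s = 17 (s = 17 - 4*0*7 = 17 + 0*7 = 17 + 0 = 17)
(s + ((-934 - 274) + 1550))*(798 + 4537/R) = (17 + ((-934 - 274) + 1550))*(798 + 4537/1073) = (17 + (-1208 + 1550))*(798 + 4537*(1/1073)) = (17 + 342)*(798 + 4537/1073) = 359*(860791/1073) = 309023969/1073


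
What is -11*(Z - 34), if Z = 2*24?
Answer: -154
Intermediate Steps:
Z = 48
-11*(Z - 34) = -11*(48 - 34) = -11*14 = -154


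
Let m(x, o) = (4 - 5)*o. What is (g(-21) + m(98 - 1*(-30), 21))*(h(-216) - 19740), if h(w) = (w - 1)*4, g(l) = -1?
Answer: 453376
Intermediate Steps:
m(x, o) = -o
h(w) = -4 + 4*w (h(w) = (-1 + w)*4 = -4 + 4*w)
(g(-21) + m(98 - 1*(-30), 21))*(h(-216) - 19740) = (-1 - 1*21)*((-4 + 4*(-216)) - 19740) = (-1 - 21)*((-4 - 864) - 19740) = -22*(-868 - 19740) = -22*(-20608) = 453376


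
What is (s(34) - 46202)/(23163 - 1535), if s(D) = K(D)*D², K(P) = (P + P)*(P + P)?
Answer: 2649571/10814 ≈ 245.01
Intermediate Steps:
K(P) = 4*P² (K(P) = (2*P)*(2*P) = 4*P²)
s(D) = 4*D⁴ (s(D) = (4*D²)*D² = 4*D⁴)
(s(34) - 46202)/(23163 - 1535) = (4*34⁴ - 46202)/(23163 - 1535) = (4*1336336 - 46202)/21628 = (5345344 - 46202)*(1/21628) = 5299142*(1/21628) = 2649571/10814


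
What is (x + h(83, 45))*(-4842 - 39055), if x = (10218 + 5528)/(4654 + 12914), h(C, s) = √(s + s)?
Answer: -345601081/8784 - 131691*√10 ≈ -4.5579e+5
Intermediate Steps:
h(C, s) = √2*√s (h(C, s) = √(2*s) = √2*√s)
x = 7873/8784 (x = 15746/17568 = 15746*(1/17568) = 7873/8784 ≈ 0.89629)
(x + h(83, 45))*(-4842 - 39055) = (7873/8784 + √2*√45)*(-4842 - 39055) = (7873/8784 + √2*(3*√5))*(-43897) = (7873/8784 + 3*√10)*(-43897) = -345601081/8784 - 131691*√10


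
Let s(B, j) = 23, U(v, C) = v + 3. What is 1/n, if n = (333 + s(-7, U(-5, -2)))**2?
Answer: 1/126736 ≈ 7.8904e-6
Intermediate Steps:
U(v, C) = 3 + v
n = 126736 (n = (333 + 23)**2 = 356**2 = 126736)
1/n = 1/126736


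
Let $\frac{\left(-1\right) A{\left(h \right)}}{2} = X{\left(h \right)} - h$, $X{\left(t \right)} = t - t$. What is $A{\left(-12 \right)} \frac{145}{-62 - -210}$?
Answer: $- \frac{870}{37} \approx -23.514$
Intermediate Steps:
$X{\left(t \right)} = 0$
$A{\left(h \right)} = 2 h$ ($A{\left(h \right)} = - 2 \left(0 - h\right) = - 2 \left(- h\right) = 2 h$)
$A{\left(-12 \right)} \frac{145}{-62 - -210} = 2 \left(-12\right) \frac{145}{-62 - -210} = - 24 \frac{145}{-62 + 210} = - 24 \cdot \frac{145}{148} = - 24 \cdot 145 \cdot \frac{1}{148} = \left(-24\right) \frac{145}{148} = - \frac{870}{37}$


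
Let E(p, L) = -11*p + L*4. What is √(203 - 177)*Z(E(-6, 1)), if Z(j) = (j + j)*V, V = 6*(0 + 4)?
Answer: 3360*√26 ≈ 17133.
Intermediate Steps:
E(p, L) = -11*p + 4*L
V = 24 (V = 6*4 = 24)
Z(j) = 48*j (Z(j) = (j + j)*24 = (2*j)*24 = 48*j)
√(203 - 177)*Z(E(-6, 1)) = √(203 - 177)*(48*(-11*(-6) + 4*1)) = √26*(48*(66 + 4)) = √26*(48*70) = √26*3360 = 3360*√26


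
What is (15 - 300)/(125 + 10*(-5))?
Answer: -19/5 ≈ -3.8000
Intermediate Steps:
(15 - 300)/(125 + 10*(-5)) = -285/(125 - 50) = -285/75 = -285*1/75 = -19/5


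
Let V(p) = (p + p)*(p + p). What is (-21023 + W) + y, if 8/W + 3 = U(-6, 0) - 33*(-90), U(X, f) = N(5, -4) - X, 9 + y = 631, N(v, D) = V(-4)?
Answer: -61957829/3037 ≈ -20401.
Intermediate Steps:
V(p) = 4*p² (V(p) = (2*p)*(2*p) = 4*p²)
N(v, D) = 64 (N(v, D) = 4*(-4)² = 4*16 = 64)
y = 622 (y = -9 + 631 = 622)
U(X, f) = 64 - X
W = 8/3037 (W = 8/(-3 + ((64 - 1*(-6)) - 33*(-90))) = 8/(-3 + ((64 + 6) + 2970)) = 8/(-3 + (70 + 2970)) = 8/(-3 + 3040) = 8/3037 ≈ 0.0026342)
(-21023 + W) + y = (-21023 + 8/3037) + 622 = -63846843/3037 + 622 = -61957829/3037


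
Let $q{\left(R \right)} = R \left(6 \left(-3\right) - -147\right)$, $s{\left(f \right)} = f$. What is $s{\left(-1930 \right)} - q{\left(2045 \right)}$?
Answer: $-265735$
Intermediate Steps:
$q{\left(R \right)} = 129 R$ ($q{\left(R \right)} = R \left(-18 + 147\right) = R 129 = 129 R$)
$s{\left(-1930 \right)} - q{\left(2045 \right)} = -1930 - 129 \cdot 2045 = -1930 - 263805 = -265735$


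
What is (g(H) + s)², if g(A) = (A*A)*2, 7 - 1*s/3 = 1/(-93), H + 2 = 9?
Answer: 13616100/961 ≈ 14169.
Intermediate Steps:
H = 7 (H = -2 + 9 = 7)
s = 652/31 (s = 21 - 3/(-93) = 21 - 3*(-1/93) = 21 + 1/31 = 652/31 ≈ 21.032)
g(A) = 2*A² (g(A) = A²*2 = 2*A²)
(g(H) + s)² = (2*7² + 652/31)² = (2*49 + 652/31)² = (98 + 652/31)² = (3690/31)² = 13616100/961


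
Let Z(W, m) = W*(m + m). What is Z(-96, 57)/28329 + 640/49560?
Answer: -32848/87969 ≈ -0.37340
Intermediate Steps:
Z(W, m) = 2*W*m (Z(W, m) = W*(2*m) = 2*W*m)
Z(-96, 57)/28329 + 640/49560 = (2*(-96)*57)/28329 + 640/49560 = -10944*1/28329 + 640*(1/49560) = -192/497 + 16/1239 = -32848/87969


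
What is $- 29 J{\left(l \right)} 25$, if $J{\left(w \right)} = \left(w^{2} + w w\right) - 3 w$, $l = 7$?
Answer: $-55825$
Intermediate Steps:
$J{\left(w \right)} = - 3 w + 2 w^{2}$ ($J{\left(w \right)} = \left(w^{2} + w^{2}\right) - 3 w = 2 w^{2} - 3 w = - 3 w + 2 w^{2}$)
$- 29 J{\left(l \right)} 25 = - 29 \cdot 7 \left(-3 + 2 \cdot 7\right) 25 = - 29 \cdot 7 \left(-3 + 14\right) 25 = - 29 \cdot 7 \cdot 11 \cdot 25 = \left(-29\right) 77 \cdot 25 = \left(-2233\right) 25 = -55825$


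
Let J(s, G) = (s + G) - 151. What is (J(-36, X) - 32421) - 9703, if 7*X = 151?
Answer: -296026/7 ≈ -42289.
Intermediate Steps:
X = 151/7 (X = (⅐)*151 = 151/7 ≈ 21.571)
J(s, G) = -151 + G + s (J(s, G) = (G + s) - 151 = -151 + G + s)
(J(-36, X) - 32421) - 9703 = ((-151 + 151/7 - 36) - 32421) - 9703 = (-1158/7 - 32421) - 9703 = -228105/7 - 9703 = -296026/7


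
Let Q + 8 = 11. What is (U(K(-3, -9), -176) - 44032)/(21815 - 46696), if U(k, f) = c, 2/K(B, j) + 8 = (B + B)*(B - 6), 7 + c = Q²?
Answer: 44030/24881 ≈ 1.7696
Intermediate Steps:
Q = 3 (Q = -8 + 11 = 3)
c = 2 (c = -7 + 3² = -7 + 9 = 2)
K(B, j) = 2/(-8 + 2*B*(-6 + B)) (K(B, j) = 2/(-8 + (B + B)*(B - 6)) = 2/(-8 + (2*B)*(-6 + B)) = 2/(-8 + 2*B*(-6 + B)))
U(k, f) = 2
(U(K(-3, -9), -176) - 44032)/(21815 - 46696) = (2 - 44032)/(21815 - 46696) = -44030/(-24881) = -44030*(-1/24881) = 44030/24881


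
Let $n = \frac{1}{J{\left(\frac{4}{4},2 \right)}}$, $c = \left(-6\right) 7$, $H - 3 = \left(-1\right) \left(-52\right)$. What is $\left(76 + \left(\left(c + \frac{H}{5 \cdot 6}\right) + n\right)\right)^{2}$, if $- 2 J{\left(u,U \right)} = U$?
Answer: $\frac{43681}{36} \approx 1213.4$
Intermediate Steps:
$J{\left(u,U \right)} = - \frac{U}{2}$
$H = 55$ ($H = 3 - -52 = 3 + 52 = 55$)
$c = -42$
$n = -1$ ($n = \frac{1}{\left(- \frac{1}{2}\right) 2} = \frac{1}{-1} = -1$)
$\left(76 + \left(\left(c + \frac{H}{5 \cdot 6}\right) + n\right)\right)^{2} = \left(76 - \left(43 - \frac{11}{6}\right)\right)^{2} = \left(76 + \left(\left(-42 + 55 \cdot \frac{1}{30}\right) - 1\right)\right)^{2} = \left(76 + \left(\left(-42 + \frac{11}{6}\right) - 1\right)\right)^{2} = \left(76 - \frac{247}{6}\right)^{2} = \left(\frac{209}{6}\right)^{2} = \frac{43681}{36}$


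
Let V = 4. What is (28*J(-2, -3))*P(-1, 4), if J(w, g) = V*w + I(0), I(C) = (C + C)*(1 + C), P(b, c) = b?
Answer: 224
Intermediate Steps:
I(C) = 2*C*(1 + C) (I(C) = (2*C)*(1 + C) = 2*C*(1 + C))
J(w, g) = 4*w (J(w, g) = 4*w + 2*0*(1 + 0) = 4*w + 2*0*1 = 4*w + 0 = 4*w)
(28*J(-2, -3))*P(-1, 4) = (28*(4*(-2)))*(-1) = (28*(-8))*(-1) = -224*(-1) = 224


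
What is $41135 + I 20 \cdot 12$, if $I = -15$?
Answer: $37535$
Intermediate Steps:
$41135 + I 20 \cdot 12 = 41135 + \left(-15\right) 20 \cdot 12 = 41135 - 3600 = 37535$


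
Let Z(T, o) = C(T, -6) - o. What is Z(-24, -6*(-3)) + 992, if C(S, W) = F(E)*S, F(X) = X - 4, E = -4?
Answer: 1166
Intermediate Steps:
F(X) = -4 + X
C(S, W) = -8*S (C(S, W) = (-4 - 4)*S = -8*S)
Z(T, o) = -o - 8*T (Z(T, o) = -8*T - o = -o - 8*T)
Z(-24, -6*(-3)) + 992 = (-(-6)*(-3) - 8*(-24)) + 992 = (-1*18 + 192) + 992 = (-18 + 192) + 992 = 174 + 992 = 1166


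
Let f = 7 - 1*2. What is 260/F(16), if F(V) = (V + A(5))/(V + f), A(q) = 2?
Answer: 910/3 ≈ 303.33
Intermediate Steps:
f = 5 (f = 7 - 2 = 5)
F(V) = (2 + V)/(5 + V) (F(V) = (V + 2)/(V + 5) = (2 + V)/(5 + V))
260/F(16) = 260/(((2 + 16)/(5 + 16))) = 260/((18/21)) = 260/(((1/21)*18)) = 260/(6/7) = 260*(7/6) = 910/3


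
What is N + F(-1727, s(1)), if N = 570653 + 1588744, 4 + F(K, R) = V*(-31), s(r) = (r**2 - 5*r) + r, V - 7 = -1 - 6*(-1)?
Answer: 2159021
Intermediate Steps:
V = 12 (V = 7 + (-1 - 6*(-1)) = 7 + (-1 + 6) = 7 + 5 = 12)
s(r) = r**2 - 4*r
F(K, R) = -376 (F(K, R) = -4 + 12*(-31) = -4 - 372 = -376)
N = 2159397
N + F(-1727, s(1)) = 2159397 - 376 = 2159021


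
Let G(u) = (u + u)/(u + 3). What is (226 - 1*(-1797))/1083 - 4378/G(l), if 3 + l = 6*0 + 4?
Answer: -9480725/1083 ≈ -8754.1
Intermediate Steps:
l = 1 (l = -3 + (6*0 + 4) = -3 + (0 + 4) = -3 + 4 = 1)
G(u) = 2*u/(3 + u) (G(u) = (2*u)/(3 + u) = 2*u/(3 + u))
(226 - 1*(-1797))/1083 - 4378/G(l) = (226 - 1*(-1797))/1083 - 4378/(2*1/(3 + 1)) = (226 + 1797)*(1/1083) - 4378/(2*1/4) = 2023*(1/1083) - 4378/(2*1*(¼)) = 2023/1083 - 4378/½ = 2023/1083 - 4378*2 = 2023/1083 - 8756 = -9480725/1083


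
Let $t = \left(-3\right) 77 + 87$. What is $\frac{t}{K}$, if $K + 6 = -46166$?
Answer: $\frac{36}{11543} \approx 0.0031188$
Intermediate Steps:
$K = -46172$ ($K = -6 - 46166 = -46172$)
$t = -144$ ($t = -231 + 87 = -144$)
$\frac{t}{K} = - \frac{144}{-46172} = \left(-144\right) \left(- \frac{1}{46172}\right) = \frac{36}{11543}$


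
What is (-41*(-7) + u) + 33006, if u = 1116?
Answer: 34409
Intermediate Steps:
(-41*(-7) + u) + 33006 = (-41*(-7) + 1116) + 33006 = (287 + 1116) + 33006 = 1403 + 33006 = 34409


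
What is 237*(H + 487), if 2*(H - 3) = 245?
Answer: 290325/2 ≈ 1.4516e+5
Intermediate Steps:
H = 251/2 (H = 3 + (1/2)*245 = 3 + 245/2 = 251/2 ≈ 125.50)
237*(H + 487) = 237*(251/2 + 487) = 237*(1225/2) = 290325/2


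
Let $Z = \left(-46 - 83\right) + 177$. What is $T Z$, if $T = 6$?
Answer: $288$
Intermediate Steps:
$Z = 48$ ($Z = -129 + 177 = 48$)
$T Z = 6 \cdot 48 = 288$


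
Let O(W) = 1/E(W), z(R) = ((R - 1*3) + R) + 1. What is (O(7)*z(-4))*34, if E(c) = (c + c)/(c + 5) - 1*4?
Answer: 120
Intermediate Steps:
E(c) = -4 + 2*c/(5 + c) (E(c) = (2*c)/(5 + c) - 4 = 2*c/(5 + c) - 4 = -4 + 2*c/(5 + c))
z(R) = -2 + 2*R (z(R) = ((R - 3) + R) + 1 = ((-3 + R) + R) + 1 = (-3 + 2*R) + 1 = -2 + 2*R)
O(W) = (5 + W)/(2*(-10 - W)) (O(W) = 1/(2*(-10 - W)/(5 + W)) = (5 + W)/(2*(-10 - W)))
(O(7)*z(-4))*34 = (((-5 - 1*7)/(2*(10 + 7)))*(-2 + 2*(-4)))*34 = (((½)*(-5 - 7)/17)*(-2 - 8))*34 = (((½)*(1/17)*(-12))*(-10))*34 = -6/17*(-10)*34 = (60/17)*34 = 120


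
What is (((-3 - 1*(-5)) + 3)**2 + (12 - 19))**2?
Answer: 324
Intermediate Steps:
(((-3 - 1*(-5)) + 3)**2 + (12 - 19))**2 = (((-3 + 5) + 3)**2 - 7)**2 = ((2 + 3)**2 - 7)**2 = (5**2 - 7)**2 = (25 - 7)**2 = 18**2 = 324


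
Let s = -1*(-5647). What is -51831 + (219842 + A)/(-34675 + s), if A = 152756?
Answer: -752461433/14514 ≈ -51844.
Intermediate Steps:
s = 5647
-51831 + (219842 + A)/(-34675 + s) = -51831 + (219842 + 152756)/(-34675 + 5647) = -51831 + 372598/(-29028) = -51831 + 372598*(-1/29028) = -51831 - 186299/14514 = -752461433/14514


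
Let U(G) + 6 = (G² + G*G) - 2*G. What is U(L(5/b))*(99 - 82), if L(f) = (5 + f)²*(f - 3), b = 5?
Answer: 178602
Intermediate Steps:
L(f) = (5 + f)²*(-3 + f)
U(G) = -6 - 2*G + 2*G² (U(G) = -6 + ((G² + G*G) - 2*G) = -6 + ((G² + G²) - 2*G) = -6 + (2*G² - 2*G) = -6 + (-2*G + 2*G²) = -6 - 2*G + 2*G²)
U(L(5/b))*(99 - 82) = (-6 - 2*(5 + 5/5)²*(-3 + 5/5) + 2*((5 + 5/5)²*(-3 + 5/5))²)*(99 - 82) = (-6 - 2*(5 + 5*(⅕))²*(-3 + 5*(⅕)) + 2*((5 + 5*(⅕))²*(-3 + 5*(⅕)))²)*17 = (-6 - 2*(5 + 1)²*(-3 + 1) + 2*((5 + 1)²*(-3 + 1))²)*17 = (-6 - 2*6²*(-2) + 2*(6²*(-2))²)*17 = (-6 - 72*(-2) + 2*(36*(-2))²)*17 = (-6 - 2*(-72) + 2*(-72)²)*17 = (-6 + 144 + 2*5184)*17 = (-6 + 144 + 10368)*17 = 10506*17 = 178602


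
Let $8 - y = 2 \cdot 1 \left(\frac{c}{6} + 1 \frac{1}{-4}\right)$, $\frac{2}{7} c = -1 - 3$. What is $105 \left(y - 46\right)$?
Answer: $- \frac{6895}{2} \approx -3447.5$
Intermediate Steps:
$c = -14$ ($c = \frac{7 \left(-1 - 3\right)}{2} = \frac{7}{2} \left(-4\right) = -14$)
$y = \frac{79}{6}$ ($y = 8 - 2 \cdot 1 \left(- \frac{14}{6} + 1 \frac{1}{-4}\right) = 8 - 2 \left(\left(-14\right) \frac{1}{6} + 1 \left(- \frac{1}{4}\right)\right) = 8 - 2 \left(- \frac{7}{3} - \frac{1}{4}\right) = 8 - 2 \left(- \frac{31}{12}\right) = 8 - - \frac{31}{6} = 8 + \frac{31}{6} = \frac{79}{6} \approx 13.167$)
$105 \left(y - 46\right) = 105 \left(\frac{79}{6} - 46\right) = 105 \left(- \frac{197}{6}\right) = - \frac{6895}{2}$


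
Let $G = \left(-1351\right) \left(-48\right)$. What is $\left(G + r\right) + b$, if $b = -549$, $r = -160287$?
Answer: $-95988$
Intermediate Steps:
$G = 64848$
$\left(G + r\right) + b = \left(64848 - 160287\right) - 549 = -95439 - 549 = -95988$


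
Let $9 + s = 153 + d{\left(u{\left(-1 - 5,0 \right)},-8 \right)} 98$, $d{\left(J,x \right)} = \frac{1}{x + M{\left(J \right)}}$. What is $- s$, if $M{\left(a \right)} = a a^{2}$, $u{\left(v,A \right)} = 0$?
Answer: $- \frac{527}{4} \approx -131.75$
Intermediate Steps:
$M{\left(a \right)} = a^{3}$
$d{\left(J,x \right)} = \frac{1}{x + J^{3}}$
$s = \frac{527}{4}$ ($s = -9 + \left(153 + \frac{1}{-8 + 0^{3}} \cdot 98\right) = -9 + \left(153 + \frac{1}{-8 + 0} \cdot 98\right) = -9 + \left(153 + \frac{1}{-8} \cdot 98\right) = -9 + \left(153 - \frac{49}{4}\right) = -9 + \frac{563}{4} = \frac{527}{4} \approx 131.75$)
$- s = \left(-1\right) \frac{527}{4} = - \frac{527}{4}$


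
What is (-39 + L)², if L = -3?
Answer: 1764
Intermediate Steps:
(-39 + L)² = (-39 - 3)² = (-42)² = 1764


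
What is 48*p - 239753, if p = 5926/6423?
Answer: -513216357/2141 ≈ -2.3971e+5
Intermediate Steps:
p = 5926/6423 (p = 5926*(1/6423) = 5926/6423 ≈ 0.92262)
48*p - 239753 = 48*(5926/6423) - 239753 = 94816/2141 - 239753 = -513216357/2141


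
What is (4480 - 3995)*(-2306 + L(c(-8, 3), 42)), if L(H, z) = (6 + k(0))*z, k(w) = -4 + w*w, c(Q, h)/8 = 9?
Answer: -1077670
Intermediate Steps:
c(Q, h) = 72 (c(Q, h) = 8*9 = 72)
k(w) = -4 + w²
L(H, z) = 2*z (L(H, z) = (6 + (-4 + 0²))*z = (6 + (-4 + 0))*z = (6 - 4)*z = 2*z)
(4480 - 3995)*(-2306 + L(c(-8, 3), 42)) = (4480 - 3995)*(-2306 + 2*42) = 485*(-2306 + 84) = 485*(-2222) = -1077670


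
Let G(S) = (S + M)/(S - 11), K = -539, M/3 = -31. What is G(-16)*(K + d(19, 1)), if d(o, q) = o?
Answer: -56680/27 ≈ -2099.3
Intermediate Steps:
M = -93 (M = 3*(-31) = -93)
G(S) = (-93 + S)/(-11 + S) (G(S) = (S - 93)/(S - 11) = (-93 + S)/(-11 + S))
G(-16)*(K + d(19, 1)) = ((-93 - 16)/(-11 - 16))*(-539 + 19) = (-109/(-27))*(-520) = -1/27*(-109)*(-520) = (109/27)*(-520) = -56680/27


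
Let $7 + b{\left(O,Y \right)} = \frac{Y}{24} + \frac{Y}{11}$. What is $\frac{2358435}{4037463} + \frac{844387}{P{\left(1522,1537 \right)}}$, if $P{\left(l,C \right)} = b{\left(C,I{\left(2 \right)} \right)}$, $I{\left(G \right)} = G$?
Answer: $- \frac{150003277005059}{1196434869} \approx -1.2538 \cdot 10^{5}$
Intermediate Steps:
$b{\left(O,Y \right)} = -7 + \frac{35 Y}{264}$ ($b{\left(O,Y \right)} = -7 + \left(\frac{Y}{24} + \frac{Y}{11}\right) = -7 + \frac{35 Y}{264}$)
$P{\left(l,C \right)} = - \frac{889}{132}$ ($P{\left(l,C \right)} = -7 + \frac{35}{264} \cdot 2 = -7 + \frac{35}{132} = - \frac{889}{132}$)
$\frac{2358435}{4037463} + \frac{844387}{P{\left(1522,1537 \right)}} = \frac{2358435}{4037463} + \frac{844387}{- \frac{889}{132}} = 2358435 \cdot \frac{1}{4037463} + 844387 \left(- \frac{132}{889}\right) = \frac{786145}{1345821} - \frac{111459084}{889} = - \frac{150003277005059}{1196434869}$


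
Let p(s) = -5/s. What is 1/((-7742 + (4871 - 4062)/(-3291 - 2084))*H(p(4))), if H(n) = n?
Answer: 4300/41614059 ≈ 0.00010333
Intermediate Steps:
1/((-7742 + (4871 - 4062)/(-3291 - 2084))*H(p(4))) = 1/((-7742 + (4871 - 4062)/(-3291 - 2084))*((-5/4))) = 1/((-7742 + 809/(-5375))*((-5*¼))) = 1/((-7742 + 809*(-1/5375))*(-5/4)) = -⅘/(-7742 - 809/5375) = -⅘/(-41614059/5375) = -5375/41614059*(-⅘) = 4300/41614059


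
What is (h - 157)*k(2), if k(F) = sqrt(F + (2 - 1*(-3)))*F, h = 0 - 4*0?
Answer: -314*sqrt(7) ≈ -830.77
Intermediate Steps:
h = 0 (h = 0 + 0 = 0)
k(F) = F*sqrt(5 + F) (k(F) = sqrt(F + (2 + 3))*F = sqrt(F + 5)*F = sqrt(5 + F)*F = F*sqrt(5 + F))
(h - 157)*k(2) = (0 - 157)*(2*sqrt(5 + 2)) = -314*sqrt(7)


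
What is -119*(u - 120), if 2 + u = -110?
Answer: 27608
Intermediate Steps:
u = -112 (u = -2 - 110 = -112)
-119*(u - 120) = -119*(-112 - 120) = -119*(-232) = 27608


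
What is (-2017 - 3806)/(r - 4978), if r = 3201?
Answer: 5823/1777 ≈ 3.2769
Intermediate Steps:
(-2017 - 3806)/(r - 4978) = (-2017 - 3806)/(3201 - 4978) = -5823/(-1777) = -5823*(-1/1777) = 5823/1777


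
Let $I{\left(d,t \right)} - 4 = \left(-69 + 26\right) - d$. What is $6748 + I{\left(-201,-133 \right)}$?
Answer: $6910$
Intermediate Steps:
$I{\left(d,t \right)} = -39 - d$ ($I{\left(d,t \right)} = 4 - \left(43 + d\right) = -39 - d$)
$6748 + I{\left(-201,-133 \right)} = 6748 - -162 = 6748 + \left(-39 + 201\right) = 6748 + 162 = 6910$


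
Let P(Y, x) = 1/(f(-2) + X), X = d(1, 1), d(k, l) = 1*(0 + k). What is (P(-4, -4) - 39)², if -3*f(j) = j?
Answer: 36864/25 ≈ 1474.6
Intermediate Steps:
d(k, l) = k (d(k, l) = 1*k = k)
f(j) = -j/3
X = 1
P(Y, x) = ⅗ (P(Y, x) = 1/(-⅓*(-2) + 1) = 1/(⅔ + 1) = 1/(5/3) = ⅗)
(P(-4, -4) - 39)² = (⅗ - 39)² = (-192/5)² = 36864/25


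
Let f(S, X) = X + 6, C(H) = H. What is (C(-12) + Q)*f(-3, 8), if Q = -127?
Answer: -1946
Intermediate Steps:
f(S, X) = 6 + X
(C(-12) + Q)*f(-3, 8) = (-12 - 127)*(6 + 8) = -139*14 = -1946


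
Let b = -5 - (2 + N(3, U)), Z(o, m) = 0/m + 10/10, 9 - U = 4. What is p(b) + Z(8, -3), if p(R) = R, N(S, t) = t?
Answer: -11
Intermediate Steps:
U = 5 (U = 9 - 1*4 = 9 - 4 = 5)
Z(o, m) = 1 (Z(o, m) = 0 + 10*(⅒) = 0 + 1 = 1)
b = -12 (b = -5 - (2 + 5) = -5 - 1*7 = -5 - 7 = -12)
p(b) + Z(8, -3) = -12 + 1 = -11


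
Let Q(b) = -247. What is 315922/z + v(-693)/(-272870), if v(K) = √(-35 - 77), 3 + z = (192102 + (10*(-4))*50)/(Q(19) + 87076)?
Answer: -27431191338/70385 - 2*I*√7/136435 ≈ -3.8973e+5 - 3.8784e-5*I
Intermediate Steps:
z = -70385/86829 (z = -3 + (192102 + (10*(-4))*50)/(-247 + 87076) = -3 + (192102 - 40*50)/86829 = -3 + (192102 - 2000)*(1/86829) = -3 + 190102*(1/86829) = -3 + 190102/86829 = -70385/86829 ≈ -0.81062)
v(K) = 4*I*√7 (v(K) = √(-112) = 4*I*√7)
315922/z + v(-693)/(-272870) = 315922/(-70385/86829) + (4*I*√7)/(-272870) = 315922*(-86829/70385) + (4*I*√7)*(-1/272870) = -27431191338/70385 - 2*I*√7/136435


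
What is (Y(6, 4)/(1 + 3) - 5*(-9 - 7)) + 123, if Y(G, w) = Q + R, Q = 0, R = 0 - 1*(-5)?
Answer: 817/4 ≈ 204.25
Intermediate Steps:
R = 5 (R = 0 + 5 = 5)
Y(G, w) = 5 (Y(G, w) = 0 + 5 = 5)
(Y(6, 4)/(1 + 3) - 5*(-9 - 7)) + 123 = (5/(1 + 3) - 5*(-9 - 7)) + 123 = (5/4 - 5*(-16)) + 123 = ((¼)*5 + 80) + 123 = (5/4 + 80) + 123 = 325/4 + 123 = 817/4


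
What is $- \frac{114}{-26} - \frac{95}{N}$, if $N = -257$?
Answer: $\frac{15884}{3341} \approx 4.7543$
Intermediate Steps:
$- \frac{114}{-26} - \frac{95}{N} = - \frac{114}{-26} - \frac{95}{-257} = \left(-114\right) \left(- \frac{1}{26}\right) - - \frac{95}{257} = \frac{57}{13} + \frac{95}{257} = \frac{15884}{3341}$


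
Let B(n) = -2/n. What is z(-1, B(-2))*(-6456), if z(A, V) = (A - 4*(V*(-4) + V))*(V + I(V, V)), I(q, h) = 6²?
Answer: -2627592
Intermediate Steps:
I(q, h) = 36
z(A, V) = (36 + V)*(A + 12*V) (z(A, V) = (A - 4*(V*(-4) + V))*(V + 36) = (A - 4*(-4*V + V))*(36 + V) = (A - (-12)*V)*(36 + V) = (A + 12*V)*(36 + V) = (36 + V)*(A + 12*V))
z(-1, B(-2))*(-6456) = (12*(-2/(-2))² + 36*(-1) + 432*(-2/(-2)) - (-2)/(-2))*(-6456) = (12*(-2*(-½))² - 36 + 432*(-2*(-½)) - (-2)*(-1)/2)*(-6456) = (12*1² - 36 + 432*1 - 1*1)*(-6456) = (12*1 - 36 + 432 - 1)*(-6456) = (12 - 36 + 432 - 1)*(-6456) = 407*(-6456) = -2627592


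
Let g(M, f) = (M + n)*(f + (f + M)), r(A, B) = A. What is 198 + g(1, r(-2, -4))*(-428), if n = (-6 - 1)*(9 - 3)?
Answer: -52446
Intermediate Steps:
n = -42 (n = -7*6 = -42)
g(M, f) = (-42 + M)*(M + 2*f) (g(M, f) = (M - 42)*(f + (f + M)) = (-42 + M)*(f + (M + f)) = (-42 + M)*(M + 2*f))
198 + g(1, r(-2, -4))*(-428) = 198 + (1² - 84*(-2) - 42*1 + 2*1*(-2))*(-428) = 198 + (1 + 168 - 42 - 4)*(-428) = 198 + 123*(-428) = 198 - 52644 = -52446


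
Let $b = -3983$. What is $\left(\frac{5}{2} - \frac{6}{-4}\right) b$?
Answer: $-15932$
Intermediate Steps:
$\left(\frac{5}{2} - \frac{6}{-4}\right) b = \left(\frac{5}{2} - \frac{6}{-4}\right) \left(-3983\right) = \left(5 \cdot \frac{1}{2} - - \frac{3}{2}\right) \left(-3983\right) = \left(\frac{5}{2} + \frac{3}{2}\right) \left(-3983\right) = 4 \left(-3983\right) = -15932$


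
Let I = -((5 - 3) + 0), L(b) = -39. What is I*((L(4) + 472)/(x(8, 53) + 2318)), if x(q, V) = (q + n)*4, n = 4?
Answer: -433/1183 ≈ -0.36602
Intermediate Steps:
I = -2 (I = -(2 + 0) = -1*2 = -2)
x(q, V) = 16 + 4*q (x(q, V) = (q + 4)*4 = (4 + q)*4 = 16 + 4*q)
I*((L(4) + 472)/(x(8, 53) + 2318)) = -2*(-39 + 472)/((16 + 4*8) + 2318) = -866/((16 + 32) + 2318) = -866/(48 + 2318) = -866/2366 = -2*433/2366 = -433/1183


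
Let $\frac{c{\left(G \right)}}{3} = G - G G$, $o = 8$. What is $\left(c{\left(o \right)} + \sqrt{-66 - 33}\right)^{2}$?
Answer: $28125 - 1008 i \sqrt{11} \approx 28125.0 - 3343.2 i$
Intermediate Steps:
$c{\left(G \right)} = - 3 G^{2} + 3 G$ ($c{\left(G \right)} = 3 \left(G - G G\right) = 3 \left(G - G^{2}\right) = - 3 G^{2} + 3 G$)
$\left(c{\left(o \right)} + \sqrt{-66 - 33}\right)^{2} = \left(3 \cdot 8 \left(1 - 8\right) + \sqrt{-66 - 33}\right)^{2} = \left(3 \cdot 8 \left(1 - 8\right) + \sqrt{-99}\right)^{2} = \left(3 \cdot 8 \left(-7\right) + 3 i \sqrt{11}\right)^{2} = \left(-168 + 3 i \sqrt{11}\right)^{2}$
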